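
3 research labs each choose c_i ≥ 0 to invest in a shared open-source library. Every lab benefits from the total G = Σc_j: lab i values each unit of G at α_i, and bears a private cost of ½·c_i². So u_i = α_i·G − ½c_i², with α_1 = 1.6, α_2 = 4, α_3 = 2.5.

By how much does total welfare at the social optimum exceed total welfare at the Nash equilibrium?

45.21

Lab i's FOC: ∂u_i/∂c_i = α_i − c_i = 0, so c_i* = α_i.
NE contributions = (1.6, 4, 2.5); G = 8.1.
W^NE = (Σα)·G − ½Σα_i² = 8.1² − ½·24.81 = 53.205.
Planner sets c_i = Σα_j = 8.1 for every i, so G^SO = 3·8.1 = 24.3.
W^SO = (Σα)·G^SO − ½·3·(Σα)² = (3/2)·8.1² = 98.415.
Deadweight loss = W^SO − W^NE = 45.21.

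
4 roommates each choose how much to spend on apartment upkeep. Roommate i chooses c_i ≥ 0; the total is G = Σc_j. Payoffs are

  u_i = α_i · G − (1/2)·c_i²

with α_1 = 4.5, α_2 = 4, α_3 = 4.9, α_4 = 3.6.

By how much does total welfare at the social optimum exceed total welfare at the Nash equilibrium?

325.61

Roommate i's FOC: ∂u_i/∂c_i = α_i − c_i = 0, so c_i* = α_i.
NE contributions = (4.5, 4, 4.9, 3.6); G = 17.
W^NE = (Σα)·G − ½Σα_i² = 17² − ½·73.22 = 252.39.
Planner sets c_i = Σα_j = 17 for every i, so G^SO = 4·17 = 68.
W^SO = (Σα)·G^SO − ½·4·(Σα)² = (4/2)·17² = 578.
Deadweight loss = W^SO − W^NE = 325.61.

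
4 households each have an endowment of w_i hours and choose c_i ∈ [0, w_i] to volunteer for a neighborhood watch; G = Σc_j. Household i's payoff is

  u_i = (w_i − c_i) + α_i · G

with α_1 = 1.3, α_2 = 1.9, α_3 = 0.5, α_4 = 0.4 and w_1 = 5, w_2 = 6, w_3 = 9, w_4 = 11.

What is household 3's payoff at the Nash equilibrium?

14.5

∂u_i/∂c_i = α_i − 1, so household i contributes w_i if α_i > 1, else 0.
α_i > 1 for i ∈ {1, 2}; NE contributions (5, 6, 0, 0), G = 11.
u_3 = (9 − 0) + 0.5·11 = 14.5.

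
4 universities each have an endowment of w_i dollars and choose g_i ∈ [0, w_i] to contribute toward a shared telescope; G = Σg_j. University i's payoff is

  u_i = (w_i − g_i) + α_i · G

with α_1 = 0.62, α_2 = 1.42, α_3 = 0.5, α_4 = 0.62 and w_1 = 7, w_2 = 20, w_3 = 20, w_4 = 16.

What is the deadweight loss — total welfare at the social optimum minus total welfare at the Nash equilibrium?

92.88

∂u_i/∂g_i = α_i − 1, so university i contributes w_i if α_i > 1, else 0.
α_i > 1 for i ∈ {2}; NE contributions (0, 20, 0, 0), G = 20.
W^NE = Σw_i − G^NE + (Σα_i)·G^NE = 63 + 2.16·20 = 106.2.
Planner: ∂(Σu_j)/∂g_i = Σα_j − 1 = 2.16 > 0, so everyone contributes w_i; G^SO = 63, W^SO = 63 + 2.16·63 = 199.08.
Deadweight loss = 92.88.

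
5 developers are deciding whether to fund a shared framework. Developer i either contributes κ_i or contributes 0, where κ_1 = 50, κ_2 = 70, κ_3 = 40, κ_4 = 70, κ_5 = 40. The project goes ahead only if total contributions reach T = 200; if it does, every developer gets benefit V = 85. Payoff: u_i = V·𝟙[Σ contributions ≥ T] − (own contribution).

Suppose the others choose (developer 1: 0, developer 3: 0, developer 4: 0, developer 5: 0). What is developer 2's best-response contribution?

0

Others' total = 0. Even contributing 70 gives 70 < 200: no benefit either way.
Best response: 0.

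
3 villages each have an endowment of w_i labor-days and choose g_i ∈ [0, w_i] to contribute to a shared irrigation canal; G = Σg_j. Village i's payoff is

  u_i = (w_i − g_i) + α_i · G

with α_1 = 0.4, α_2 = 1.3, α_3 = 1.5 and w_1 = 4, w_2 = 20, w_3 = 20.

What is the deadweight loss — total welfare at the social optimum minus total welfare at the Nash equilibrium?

∂u_i/∂g_i = α_i − 1, so village i contributes w_i if α_i > 1, else 0.
α_i > 1 for i ∈ {2, 3}; NE contributions (0, 20, 20), G = 40.
W^NE = Σw_i − G^NE + (Σα_i)·G^NE = 44 + 2.2·40 = 132.
Planner: ∂(Σu_j)/∂g_i = Σα_j − 1 = 2.2 > 0, so everyone contributes w_i; G^SO = 44, W^SO = 44 + 2.2·44 = 140.8.
Deadweight loss = 8.8.

8.8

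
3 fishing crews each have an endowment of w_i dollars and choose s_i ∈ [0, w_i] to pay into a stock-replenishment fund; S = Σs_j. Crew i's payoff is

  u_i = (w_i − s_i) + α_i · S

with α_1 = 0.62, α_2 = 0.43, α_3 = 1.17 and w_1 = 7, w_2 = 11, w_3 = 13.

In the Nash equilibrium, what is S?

∂u_i/∂s_i = α_i − 1, so crew i contributes w_i if α_i > 1, else 0.
α_i > 1 for i ∈ {3}; NE contributions (0, 0, 13), S = 13.

13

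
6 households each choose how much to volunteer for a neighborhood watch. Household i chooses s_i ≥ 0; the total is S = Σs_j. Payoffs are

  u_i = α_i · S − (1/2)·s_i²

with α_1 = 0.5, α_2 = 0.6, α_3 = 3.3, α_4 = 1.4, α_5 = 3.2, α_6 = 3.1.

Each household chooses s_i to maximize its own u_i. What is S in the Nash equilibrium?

Household i's FOC: ∂u_i/∂s_i = α_i − s_i = 0, so s_i* = α_i.
NE contributions = (0.5, 0.6, 3.3, 1.4, 3.2, 3.1); S = 12.1.

12.1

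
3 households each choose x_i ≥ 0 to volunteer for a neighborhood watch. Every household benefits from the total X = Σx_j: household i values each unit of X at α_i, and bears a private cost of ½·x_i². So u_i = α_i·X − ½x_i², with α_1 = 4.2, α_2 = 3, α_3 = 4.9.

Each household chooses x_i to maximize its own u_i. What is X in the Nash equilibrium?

12.1

Household i's FOC: ∂u_i/∂x_i = α_i − x_i = 0, so x_i* = α_i.
NE contributions = (4.2, 3, 4.9); X = 12.1.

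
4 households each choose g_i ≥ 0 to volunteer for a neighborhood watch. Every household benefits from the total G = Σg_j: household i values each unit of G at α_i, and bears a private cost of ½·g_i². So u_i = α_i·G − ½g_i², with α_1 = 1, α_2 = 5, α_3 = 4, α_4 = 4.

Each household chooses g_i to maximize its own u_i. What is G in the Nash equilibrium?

14

Household i's FOC: ∂u_i/∂g_i = α_i − g_i = 0, so g_i* = α_i.
NE contributions = (1, 5, 4, 4); G = 14.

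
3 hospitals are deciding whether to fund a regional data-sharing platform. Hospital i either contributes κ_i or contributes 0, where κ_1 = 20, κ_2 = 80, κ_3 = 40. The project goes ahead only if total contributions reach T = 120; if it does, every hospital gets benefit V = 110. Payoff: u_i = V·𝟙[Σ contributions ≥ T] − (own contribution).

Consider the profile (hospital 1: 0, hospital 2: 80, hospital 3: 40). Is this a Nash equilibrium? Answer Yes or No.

Yes

Total = 120 ≥ 120: provided.
Hospital 1 (pledges 0, payoff 110): pledging 20 → total 140, payoff 90. No gain.
Hospital 2 (pledges 80, payoff 30): dropping to 0 → total 40, payoff 0. No gain.
Hospital 3 (pledges 40, payoff 70): dropping to 0 → total 80, payoff 0. No gain.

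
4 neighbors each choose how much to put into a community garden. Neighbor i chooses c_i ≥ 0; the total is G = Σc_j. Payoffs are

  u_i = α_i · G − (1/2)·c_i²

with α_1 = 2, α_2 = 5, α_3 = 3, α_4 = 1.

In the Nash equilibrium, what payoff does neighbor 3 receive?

Neighbor i's FOC: ∂u_i/∂c_i = α_i − c_i = 0, so c_i* = α_i.
NE contributions = (2, 5, 3, 1); G = 11.
u_3 = α_3·G − ½·(c_3)² = 3·11 − ½·3² = 28.5.

28.5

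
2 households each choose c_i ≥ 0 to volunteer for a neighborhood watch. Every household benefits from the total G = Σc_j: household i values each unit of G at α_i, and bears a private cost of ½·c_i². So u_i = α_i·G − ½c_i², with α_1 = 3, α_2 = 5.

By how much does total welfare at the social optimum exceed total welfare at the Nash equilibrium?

17

Household i's FOC: ∂u_i/∂c_i = α_i − c_i = 0, so c_i* = α_i.
NE contributions = (3, 5); G = 8.
W^NE = (Σα)·G − ½Σα_i² = 8² − ½·34 = 47.
Planner sets c_i = Σα_j = 8 for every i, so G^SO = 2·8 = 16.
W^SO = (Σα)·G^SO − ½·2·(Σα)² = (2/2)·8² = 64.
Deadweight loss = W^SO − W^NE = 17.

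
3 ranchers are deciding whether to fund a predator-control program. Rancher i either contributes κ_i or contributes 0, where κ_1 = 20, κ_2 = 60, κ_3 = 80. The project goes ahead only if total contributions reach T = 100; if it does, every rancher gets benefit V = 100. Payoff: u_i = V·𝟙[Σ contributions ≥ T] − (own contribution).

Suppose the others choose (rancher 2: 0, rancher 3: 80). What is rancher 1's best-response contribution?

Others' total = 80. Contributing 20 brings total to 100 ≥ 100: gain V − κ_1 = 80.
Best response: 20.

20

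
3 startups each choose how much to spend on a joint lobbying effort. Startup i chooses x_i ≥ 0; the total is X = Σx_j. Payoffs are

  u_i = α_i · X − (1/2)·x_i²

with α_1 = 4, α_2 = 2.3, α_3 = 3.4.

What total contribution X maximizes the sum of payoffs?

29.1

Planner FOC: ∂(Σu_j)/∂x_i = (Σα_j) − x_i = 0, so x_i^SO = Σα_j = 9.7 for every i; X^SO = 29.1.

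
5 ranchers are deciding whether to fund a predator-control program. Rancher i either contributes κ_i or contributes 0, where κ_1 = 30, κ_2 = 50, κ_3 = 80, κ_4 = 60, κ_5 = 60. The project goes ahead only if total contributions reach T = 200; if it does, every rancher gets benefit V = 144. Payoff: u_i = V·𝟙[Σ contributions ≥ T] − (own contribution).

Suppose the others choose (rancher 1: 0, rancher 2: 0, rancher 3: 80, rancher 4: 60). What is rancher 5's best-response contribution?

60

Others' total = 140. Contributing 60 brings total to 200 ≥ 200: gain V − κ_5 = 84.
Best response: 60.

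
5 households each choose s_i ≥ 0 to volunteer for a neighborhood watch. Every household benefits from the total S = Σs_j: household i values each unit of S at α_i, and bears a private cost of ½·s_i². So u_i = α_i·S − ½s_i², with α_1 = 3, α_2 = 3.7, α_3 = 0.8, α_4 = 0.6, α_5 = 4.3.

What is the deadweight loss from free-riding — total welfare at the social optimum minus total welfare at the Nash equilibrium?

251.73

Household i's FOC: ∂u_i/∂s_i = α_i − s_i = 0, so s_i* = α_i.
NE contributions = (3, 3.7, 0.8, 0.6, 4.3); S = 12.4.
W^NE = (Σα)·S − ½Σα_i² = 12.4² − ½·42.18 = 132.67.
Planner sets s_i = Σα_j = 12.4 for every i, so S^SO = 5·12.4 = 62.
W^SO = (Σα)·S^SO − ½·5·(Σα)² = (5/2)·12.4² = 384.4.
Deadweight loss = W^SO − W^NE = 251.73.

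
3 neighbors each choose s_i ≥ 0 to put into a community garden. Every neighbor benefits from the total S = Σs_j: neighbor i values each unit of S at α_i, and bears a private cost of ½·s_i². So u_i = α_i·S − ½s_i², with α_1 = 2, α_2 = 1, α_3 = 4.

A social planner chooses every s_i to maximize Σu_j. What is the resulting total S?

21

Planner FOC: ∂(Σu_j)/∂s_i = (Σα_j) − s_i = 0, so s_i^SO = Σα_j = 7 for every i; S^SO = 21.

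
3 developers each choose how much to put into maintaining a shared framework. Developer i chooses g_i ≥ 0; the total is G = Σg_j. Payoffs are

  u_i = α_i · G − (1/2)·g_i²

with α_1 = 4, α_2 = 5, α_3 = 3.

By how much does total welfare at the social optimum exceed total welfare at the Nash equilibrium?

97

Developer i's FOC: ∂u_i/∂g_i = α_i − g_i = 0, so g_i* = α_i.
NE contributions = (4, 5, 3); G = 12.
W^NE = (Σα)·G − ½Σα_i² = 12² − ½·50 = 119.
Planner sets g_i = Σα_j = 12 for every i, so G^SO = 3·12 = 36.
W^SO = (Σα)·G^SO − ½·3·(Σα)² = (3/2)·12² = 216.
Deadweight loss = W^SO − W^NE = 97.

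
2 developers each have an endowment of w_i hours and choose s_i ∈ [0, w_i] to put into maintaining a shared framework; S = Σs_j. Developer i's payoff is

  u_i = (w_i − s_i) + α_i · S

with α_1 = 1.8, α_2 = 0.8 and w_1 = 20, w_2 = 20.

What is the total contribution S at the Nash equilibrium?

20

∂u_i/∂s_i = α_i − 1, so developer i contributes w_i if α_i > 1, else 0.
α_i > 1 for i ∈ {1}; NE contributions (20, 0), S = 20.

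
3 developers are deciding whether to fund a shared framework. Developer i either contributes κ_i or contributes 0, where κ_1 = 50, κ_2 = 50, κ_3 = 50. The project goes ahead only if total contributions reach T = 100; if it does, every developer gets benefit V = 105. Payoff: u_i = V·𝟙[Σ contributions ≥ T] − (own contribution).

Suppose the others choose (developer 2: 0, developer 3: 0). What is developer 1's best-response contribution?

Others' total = 0. Even contributing 50 gives 50 < 100: no benefit either way.
Best response: 0.

0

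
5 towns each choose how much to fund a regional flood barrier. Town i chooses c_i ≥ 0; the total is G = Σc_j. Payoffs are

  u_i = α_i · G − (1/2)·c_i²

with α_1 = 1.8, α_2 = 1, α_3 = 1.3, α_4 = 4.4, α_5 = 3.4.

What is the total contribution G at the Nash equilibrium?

Town i's FOC: ∂u_i/∂c_i = α_i − c_i = 0, so c_i* = α_i.
NE contributions = (1.8, 1, 1.3, 4.4, 3.4); G = 11.9.

11.9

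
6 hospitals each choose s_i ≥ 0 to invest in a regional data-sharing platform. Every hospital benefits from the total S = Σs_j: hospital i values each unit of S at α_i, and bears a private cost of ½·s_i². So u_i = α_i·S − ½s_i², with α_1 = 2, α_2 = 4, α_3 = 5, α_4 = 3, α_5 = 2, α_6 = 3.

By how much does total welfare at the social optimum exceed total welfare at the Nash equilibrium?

755.5

Hospital i's FOC: ∂u_i/∂s_i = α_i − s_i = 0, so s_i* = α_i.
NE contributions = (2, 4, 5, 3, 2, 3); S = 19.
W^NE = (Σα)·S − ½Σα_i² = 19² − ½·67 = 327.5.
Planner sets s_i = Σα_j = 19 for every i, so S^SO = 6·19 = 114.
W^SO = (Σα)·S^SO − ½·6·(Σα)² = (6/2)·19² = 1083.
Deadweight loss = W^SO − W^NE = 755.5.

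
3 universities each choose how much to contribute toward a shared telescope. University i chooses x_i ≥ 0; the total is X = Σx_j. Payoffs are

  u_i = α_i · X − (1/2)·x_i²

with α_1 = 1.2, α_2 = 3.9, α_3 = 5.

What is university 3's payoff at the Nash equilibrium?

38

University i's FOC: ∂u_i/∂x_i = α_i − x_i = 0, so x_i* = α_i.
NE contributions = (1.2, 3.9, 5); X = 10.1.
u_3 = α_3·X − ½·(x_3)² = 5·10.1 − ½·5² = 38.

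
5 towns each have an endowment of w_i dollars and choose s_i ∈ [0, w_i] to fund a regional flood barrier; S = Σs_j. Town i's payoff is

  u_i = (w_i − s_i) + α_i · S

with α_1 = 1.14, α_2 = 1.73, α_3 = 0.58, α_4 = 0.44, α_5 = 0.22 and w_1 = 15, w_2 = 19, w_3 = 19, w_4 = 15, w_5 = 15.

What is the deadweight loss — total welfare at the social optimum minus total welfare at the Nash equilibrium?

152.39

∂u_i/∂s_i = α_i − 1, so town i contributes w_i if α_i > 1, else 0.
α_i > 1 for i ∈ {1, 2}; NE contributions (15, 19, 0, 0, 0), S = 34.
W^NE = Σw_i − S^NE + (Σα_i)·S^NE = 83 + 3.11·34 = 188.74.
Planner: ∂(Σu_j)/∂s_i = Σα_j − 1 = 3.11 > 0, so everyone contributes w_i; S^SO = 83, W^SO = 83 + 3.11·83 = 341.13.
Deadweight loss = 152.39.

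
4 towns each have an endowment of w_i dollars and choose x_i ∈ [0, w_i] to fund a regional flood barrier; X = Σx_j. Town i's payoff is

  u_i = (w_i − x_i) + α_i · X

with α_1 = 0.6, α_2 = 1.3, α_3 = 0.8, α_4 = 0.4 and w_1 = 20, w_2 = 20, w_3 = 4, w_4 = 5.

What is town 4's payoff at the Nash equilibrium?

∂u_i/∂x_i = α_i − 1, so town i contributes w_i if α_i > 1, else 0.
α_i > 1 for i ∈ {2}; NE contributions (0, 20, 0, 0), X = 20.
u_4 = (5 − 0) + 0.4·20 = 13.

13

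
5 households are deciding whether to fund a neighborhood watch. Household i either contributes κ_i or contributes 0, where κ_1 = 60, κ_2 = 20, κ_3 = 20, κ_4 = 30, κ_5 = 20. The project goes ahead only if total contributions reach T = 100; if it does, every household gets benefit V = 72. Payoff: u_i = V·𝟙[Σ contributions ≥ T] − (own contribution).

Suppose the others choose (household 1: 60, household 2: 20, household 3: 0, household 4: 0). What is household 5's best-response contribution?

20

Others' total = 80. Contributing 20 brings total to 100 ≥ 100: gain V − κ_5 = 52.
Best response: 20.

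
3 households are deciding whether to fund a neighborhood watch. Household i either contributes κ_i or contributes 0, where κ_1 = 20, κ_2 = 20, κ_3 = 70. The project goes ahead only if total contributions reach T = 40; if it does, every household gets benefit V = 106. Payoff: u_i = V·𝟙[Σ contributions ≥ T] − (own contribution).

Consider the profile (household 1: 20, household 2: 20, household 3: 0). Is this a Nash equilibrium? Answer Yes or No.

Yes

Total = 40 ≥ 40: provided.
Household 1 (pledges 20, payoff 86): dropping to 0 → total 20, payoff 0. No gain.
Household 2 (pledges 20, payoff 86): dropping to 0 → total 20, payoff 0. No gain.
Household 3 (pledges 0, payoff 106): pledging 70 → total 110, payoff 36. No gain.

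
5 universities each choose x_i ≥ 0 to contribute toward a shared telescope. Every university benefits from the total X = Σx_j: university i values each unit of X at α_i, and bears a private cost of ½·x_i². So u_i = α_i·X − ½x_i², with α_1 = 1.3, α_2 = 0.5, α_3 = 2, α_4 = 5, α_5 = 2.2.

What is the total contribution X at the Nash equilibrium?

11

University i's FOC: ∂u_i/∂x_i = α_i − x_i = 0, so x_i* = α_i.
NE contributions = (1.3, 0.5, 2, 5, 2.2); X = 11.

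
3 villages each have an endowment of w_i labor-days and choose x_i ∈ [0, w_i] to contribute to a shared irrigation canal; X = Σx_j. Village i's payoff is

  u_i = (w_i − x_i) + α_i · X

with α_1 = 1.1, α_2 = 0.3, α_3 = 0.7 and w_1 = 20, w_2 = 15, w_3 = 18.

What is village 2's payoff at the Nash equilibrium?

∂u_i/∂x_i = α_i − 1, so village i contributes w_i if α_i > 1, else 0.
α_i > 1 for i ∈ {1}; NE contributions (20, 0, 0), X = 20.
u_2 = (15 − 0) + 0.3·20 = 21.

21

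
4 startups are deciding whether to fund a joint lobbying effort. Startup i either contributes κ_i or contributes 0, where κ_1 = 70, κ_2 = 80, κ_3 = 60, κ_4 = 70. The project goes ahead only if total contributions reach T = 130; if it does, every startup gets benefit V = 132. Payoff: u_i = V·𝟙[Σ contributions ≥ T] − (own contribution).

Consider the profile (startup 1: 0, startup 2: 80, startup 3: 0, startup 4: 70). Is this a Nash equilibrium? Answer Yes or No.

Yes

Total = 150 ≥ 130: provided.
Startup 1 (pledges 0, payoff 132): pledging 70 → total 220, payoff 62. No gain.
Startup 2 (pledges 80, payoff 52): dropping to 0 → total 70, payoff 0. No gain.
Startup 3 (pledges 0, payoff 132): pledging 60 → total 210, payoff 72. No gain.
Startup 4 (pledges 70, payoff 62): dropping to 0 → total 80, payoff 0. No gain.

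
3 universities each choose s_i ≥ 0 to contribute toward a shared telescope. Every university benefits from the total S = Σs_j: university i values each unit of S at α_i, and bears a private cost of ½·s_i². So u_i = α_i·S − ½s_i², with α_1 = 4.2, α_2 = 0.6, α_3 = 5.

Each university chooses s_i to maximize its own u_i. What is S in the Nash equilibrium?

University i's FOC: ∂u_i/∂s_i = α_i − s_i = 0, so s_i* = α_i.
NE contributions = (4.2, 0.6, 5); S = 9.8.

9.8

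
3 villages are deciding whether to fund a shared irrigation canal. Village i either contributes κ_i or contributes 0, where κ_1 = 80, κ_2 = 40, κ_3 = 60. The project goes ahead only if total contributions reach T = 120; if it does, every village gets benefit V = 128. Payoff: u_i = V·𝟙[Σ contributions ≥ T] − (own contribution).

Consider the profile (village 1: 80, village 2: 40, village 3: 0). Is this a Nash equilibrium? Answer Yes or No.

Total = 120 ≥ 120: provided.
Village 1 (pledges 80, payoff 48): dropping to 0 → total 40, payoff 0. No gain.
Village 2 (pledges 40, payoff 88): dropping to 0 → total 80, payoff 0. No gain.
Village 3 (pledges 0, payoff 128): pledging 60 → total 180, payoff 68. No gain.

Yes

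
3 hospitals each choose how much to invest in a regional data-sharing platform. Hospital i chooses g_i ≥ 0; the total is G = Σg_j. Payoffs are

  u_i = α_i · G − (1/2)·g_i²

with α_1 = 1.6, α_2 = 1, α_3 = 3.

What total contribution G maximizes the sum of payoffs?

Planner FOC: ∂(Σu_j)/∂g_i = (Σα_j) − g_i = 0, so g_i^SO = Σα_j = 5.6 for every i; G^SO = 16.8.

16.8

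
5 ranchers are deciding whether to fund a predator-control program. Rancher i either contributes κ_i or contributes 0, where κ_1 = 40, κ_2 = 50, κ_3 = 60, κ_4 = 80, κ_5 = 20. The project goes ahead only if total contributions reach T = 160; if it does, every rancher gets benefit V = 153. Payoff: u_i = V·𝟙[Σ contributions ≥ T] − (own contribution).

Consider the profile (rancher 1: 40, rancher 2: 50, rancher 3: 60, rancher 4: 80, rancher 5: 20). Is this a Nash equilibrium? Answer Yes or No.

No

Total = 250 ≥ 160: provided.
Rancher 1 (pledges 40, payoff 113): dropping to 0 → total 210, payoff 153. Profitable deviation.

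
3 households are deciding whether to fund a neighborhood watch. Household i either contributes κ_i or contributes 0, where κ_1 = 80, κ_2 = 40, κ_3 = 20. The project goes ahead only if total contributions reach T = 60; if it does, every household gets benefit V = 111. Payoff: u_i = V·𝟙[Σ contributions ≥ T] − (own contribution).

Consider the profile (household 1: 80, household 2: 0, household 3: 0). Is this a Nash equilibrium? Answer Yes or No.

Total = 80 ≥ 60: provided.
Household 1 (pledges 80, payoff 31): dropping to 0 → total 0, payoff 0. No gain.
Household 2 (pledges 0, payoff 111): pledging 40 → total 120, payoff 71. No gain.
Household 3 (pledges 0, payoff 111): pledging 20 → total 100, payoff 91. No gain.

Yes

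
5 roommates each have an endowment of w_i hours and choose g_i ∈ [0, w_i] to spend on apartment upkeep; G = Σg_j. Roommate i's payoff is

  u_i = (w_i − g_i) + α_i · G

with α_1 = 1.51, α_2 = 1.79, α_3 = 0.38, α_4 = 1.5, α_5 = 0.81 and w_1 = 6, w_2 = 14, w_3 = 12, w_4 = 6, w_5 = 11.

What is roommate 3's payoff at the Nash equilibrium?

21.88

∂u_i/∂g_i = α_i − 1, so roommate i contributes w_i if α_i > 1, else 0.
α_i > 1 for i ∈ {1, 2, 4}; NE contributions (6, 14, 0, 6, 0), G = 26.
u_3 = (12 − 0) + 0.38·26 = 21.88.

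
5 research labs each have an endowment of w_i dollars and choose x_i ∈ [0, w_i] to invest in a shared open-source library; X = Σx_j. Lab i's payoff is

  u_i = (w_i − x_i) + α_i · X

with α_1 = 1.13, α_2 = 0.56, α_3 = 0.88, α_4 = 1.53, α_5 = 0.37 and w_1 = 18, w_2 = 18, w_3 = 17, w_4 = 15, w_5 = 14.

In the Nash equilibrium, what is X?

∂u_i/∂x_i = α_i − 1, so lab i contributes w_i if α_i > 1, else 0.
α_i > 1 for i ∈ {1, 4}; NE contributions (18, 0, 0, 15, 0), X = 33.

33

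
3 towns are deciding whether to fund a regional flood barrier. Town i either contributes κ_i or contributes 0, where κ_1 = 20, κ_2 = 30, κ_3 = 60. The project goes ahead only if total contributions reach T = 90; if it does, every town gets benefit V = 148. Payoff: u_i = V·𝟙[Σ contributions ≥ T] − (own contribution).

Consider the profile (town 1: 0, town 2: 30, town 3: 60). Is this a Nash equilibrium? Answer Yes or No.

Yes

Total = 90 ≥ 90: provided.
Town 1 (pledges 0, payoff 148): pledging 20 → total 110, payoff 128. No gain.
Town 2 (pledges 30, payoff 118): dropping to 0 → total 60, payoff 0. No gain.
Town 3 (pledges 60, payoff 88): dropping to 0 → total 30, payoff 0. No gain.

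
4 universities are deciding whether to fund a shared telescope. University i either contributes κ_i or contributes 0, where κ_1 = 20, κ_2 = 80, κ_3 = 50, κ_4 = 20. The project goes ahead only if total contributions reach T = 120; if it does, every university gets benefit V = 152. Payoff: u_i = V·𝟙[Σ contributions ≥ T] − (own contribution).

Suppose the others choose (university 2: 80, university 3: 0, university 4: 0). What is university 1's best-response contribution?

0

Others' total = 80. Even contributing 20 gives 100 < 120: no benefit either way.
Best response: 0.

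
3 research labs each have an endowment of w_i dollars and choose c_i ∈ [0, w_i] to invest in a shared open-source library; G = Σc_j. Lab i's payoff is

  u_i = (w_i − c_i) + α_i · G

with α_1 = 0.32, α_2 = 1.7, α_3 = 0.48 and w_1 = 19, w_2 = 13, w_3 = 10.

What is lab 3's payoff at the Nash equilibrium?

16.24

∂u_i/∂c_i = α_i − 1, so lab i contributes w_i if α_i > 1, else 0.
α_i > 1 for i ∈ {2}; NE contributions (0, 13, 0), G = 13.
u_3 = (10 − 0) + 0.48·13 = 16.24.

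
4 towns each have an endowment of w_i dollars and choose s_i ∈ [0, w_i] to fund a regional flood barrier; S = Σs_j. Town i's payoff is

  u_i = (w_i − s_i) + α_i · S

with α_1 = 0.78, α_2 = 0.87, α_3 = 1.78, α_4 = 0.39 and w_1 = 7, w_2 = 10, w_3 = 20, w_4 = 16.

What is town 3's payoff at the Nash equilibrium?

35.6

∂u_i/∂s_i = α_i − 1, so town i contributes w_i if α_i > 1, else 0.
α_i > 1 for i ∈ {3}; NE contributions (0, 0, 20, 0), S = 20.
u_3 = (20 − 20) + 1.78·20 = 35.6.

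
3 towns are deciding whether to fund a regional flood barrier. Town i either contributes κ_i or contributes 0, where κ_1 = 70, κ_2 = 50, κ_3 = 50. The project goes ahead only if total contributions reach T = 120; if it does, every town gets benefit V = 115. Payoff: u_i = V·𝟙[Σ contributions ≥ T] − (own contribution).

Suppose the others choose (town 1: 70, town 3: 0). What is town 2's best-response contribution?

Others' total = 70. Contributing 50 brings total to 120 ≥ 120: gain V − κ_2 = 65.
Best response: 50.

50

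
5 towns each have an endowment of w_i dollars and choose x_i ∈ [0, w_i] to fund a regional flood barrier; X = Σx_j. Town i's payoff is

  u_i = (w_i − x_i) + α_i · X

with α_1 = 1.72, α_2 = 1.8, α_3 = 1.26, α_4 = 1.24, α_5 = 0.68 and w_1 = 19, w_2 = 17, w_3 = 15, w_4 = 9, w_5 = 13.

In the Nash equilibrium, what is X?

∂u_i/∂x_i = α_i − 1, so town i contributes w_i if α_i > 1, else 0.
α_i > 1 for i ∈ {1, 2, 3, 4}; NE contributions (19, 17, 15, 9, 0), X = 60.

60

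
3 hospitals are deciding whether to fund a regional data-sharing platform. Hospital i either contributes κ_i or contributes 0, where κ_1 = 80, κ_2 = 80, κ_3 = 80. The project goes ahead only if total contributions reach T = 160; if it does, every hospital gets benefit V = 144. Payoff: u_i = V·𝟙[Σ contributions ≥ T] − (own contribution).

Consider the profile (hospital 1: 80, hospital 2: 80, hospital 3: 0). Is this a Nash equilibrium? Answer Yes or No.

Total = 160 ≥ 160: provided.
Hospital 1 (pledges 80, payoff 64): dropping to 0 → total 80, payoff 0. No gain.
Hospital 2 (pledges 80, payoff 64): dropping to 0 → total 80, payoff 0. No gain.
Hospital 3 (pledges 0, payoff 144): pledging 80 → total 240, payoff 64. No gain.

Yes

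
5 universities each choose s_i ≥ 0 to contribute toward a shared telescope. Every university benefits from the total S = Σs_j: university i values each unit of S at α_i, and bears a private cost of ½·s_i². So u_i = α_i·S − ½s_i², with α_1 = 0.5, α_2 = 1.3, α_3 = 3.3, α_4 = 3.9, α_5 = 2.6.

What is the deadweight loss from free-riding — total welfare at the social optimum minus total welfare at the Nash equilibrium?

University i's FOC: ∂u_i/∂s_i = α_i − s_i = 0, so s_i* = α_i.
NE contributions = (0.5, 1.3, 3.3, 3.9, 2.6); S = 11.6.
W^NE = (Σα)·S − ½Σα_i² = 11.6² − ½·34.8 = 117.16.
Planner sets s_i = Σα_j = 11.6 for every i, so S^SO = 5·11.6 = 58.
W^SO = (Σα)·S^SO − ½·5·(Σα)² = (5/2)·11.6² = 336.4.
Deadweight loss = W^SO − W^NE = 219.24.

219.24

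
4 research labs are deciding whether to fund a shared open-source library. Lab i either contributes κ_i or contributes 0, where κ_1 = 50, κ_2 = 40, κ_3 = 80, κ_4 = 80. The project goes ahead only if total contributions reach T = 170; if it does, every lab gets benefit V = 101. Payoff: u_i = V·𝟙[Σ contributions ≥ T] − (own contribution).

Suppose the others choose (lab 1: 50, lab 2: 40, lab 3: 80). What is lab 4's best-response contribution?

0

Others' total = 170 ≥ 170; contributing adds cost 80 for no extra benefit.
Best response: 0.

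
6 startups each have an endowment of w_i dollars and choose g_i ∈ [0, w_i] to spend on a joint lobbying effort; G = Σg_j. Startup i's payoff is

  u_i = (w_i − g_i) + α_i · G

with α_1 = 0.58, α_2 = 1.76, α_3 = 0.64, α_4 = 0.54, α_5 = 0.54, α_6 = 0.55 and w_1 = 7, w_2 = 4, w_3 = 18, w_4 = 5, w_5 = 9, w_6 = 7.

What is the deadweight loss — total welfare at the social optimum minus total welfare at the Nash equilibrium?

∂u_i/∂g_i = α_i − 1, so startup i contributes w_i if α_i > 1, else 0.
α_i > 1 for i ∈ {2}; NE contributions (0, 4, 0, 0, 0, 0), G = 4.
W^NE = Σw_i − G^NE + (Σα_i)·G^NE = 50 + 3.61·4 = 64.44.
Planner: ∂(Σu_j)/∂g_i = Σα_j − 1 = 3.61 > 0, so everyone contributes w_i; G^SO = 50, W^SO = 50 + 3.61·50 = 230.5.
Deadweight loss = 166.06.

166.06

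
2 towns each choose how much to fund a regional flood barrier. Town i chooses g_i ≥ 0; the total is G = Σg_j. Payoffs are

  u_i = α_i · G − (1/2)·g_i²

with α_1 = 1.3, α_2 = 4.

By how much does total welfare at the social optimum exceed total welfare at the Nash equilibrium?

Town i's FOC: ∂u_i/∂g_i = α_i − g_i = 0, so g_i* = α_i.
NE contributions = (1.3, 4); G = 5.3.
W^NE = (Σα)·G − ½Σα_i² = 5.3² − ½·17.69 = 19.245.
Planner sets g_i = Σα_j = 5.3 for every i, so G^SO = 2·5.3 = 10.6.
W^SO = (Σα)·G^SO − ½·2·(Σα)² = (2/2)·5.3² = 28.09.
Deadweight loss = W^SO − W^NE = 8.845.

8.845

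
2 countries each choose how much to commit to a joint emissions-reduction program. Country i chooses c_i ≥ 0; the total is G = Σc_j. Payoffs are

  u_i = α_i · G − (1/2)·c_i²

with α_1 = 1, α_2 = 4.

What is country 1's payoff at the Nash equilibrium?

Country i's FOC: ∂u_i/∂c_i = α_i − c_i = 0, so c_i* = α_i.
NE contributions = (1, 4); G = 5.
u_1 = α_1·G − ½·(c_1)² = 1·5 − ½·1² = 4.5.

4.5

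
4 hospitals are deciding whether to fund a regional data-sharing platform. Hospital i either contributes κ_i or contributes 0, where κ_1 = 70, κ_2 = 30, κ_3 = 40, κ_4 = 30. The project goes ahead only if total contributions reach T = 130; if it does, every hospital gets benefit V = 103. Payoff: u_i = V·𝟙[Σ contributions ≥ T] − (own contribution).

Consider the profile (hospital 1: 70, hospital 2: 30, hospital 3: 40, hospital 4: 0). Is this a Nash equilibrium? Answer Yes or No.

Yes

Total = 140 ≥ 130: provided.
Hospital 1 (pledges 70, payoff 33): dropping to 0 → total 70, payoff 0. No gain.
Hospital 2 (pledges 30, payoff 73): dropping to 0 → total 110, payoff 0. No gain.
Hospital 3 (pledges 40, payoff 63): dropping to 0 → total 100, payoff 0. No gain.
Hospital 4 (pledges 0, payoff 103): pledging 30 → total 170, payoff 73. No gain.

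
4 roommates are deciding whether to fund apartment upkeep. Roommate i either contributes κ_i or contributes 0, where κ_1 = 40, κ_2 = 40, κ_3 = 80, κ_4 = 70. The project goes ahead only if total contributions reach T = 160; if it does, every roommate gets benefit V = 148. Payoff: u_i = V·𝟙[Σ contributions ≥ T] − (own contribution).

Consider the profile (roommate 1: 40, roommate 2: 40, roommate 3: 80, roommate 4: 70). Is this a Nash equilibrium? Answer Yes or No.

Total = 230 ≥ 160: provided.
Roommate 1 (pledges 40, payoff 108): dropping to 0 → total 190, payoff 148. Profitable deviation.

No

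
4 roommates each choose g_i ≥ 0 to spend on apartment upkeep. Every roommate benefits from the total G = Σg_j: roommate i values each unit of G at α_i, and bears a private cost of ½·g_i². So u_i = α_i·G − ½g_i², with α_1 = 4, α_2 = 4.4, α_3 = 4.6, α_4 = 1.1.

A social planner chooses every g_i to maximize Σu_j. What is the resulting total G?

56.4

Planner FOC: ∂(Σu_j)/∂g_i = (Σα_j) − g_i = 0, so g_i^SO = Σα_j = 14.1 for every i; G^SO = 56.4.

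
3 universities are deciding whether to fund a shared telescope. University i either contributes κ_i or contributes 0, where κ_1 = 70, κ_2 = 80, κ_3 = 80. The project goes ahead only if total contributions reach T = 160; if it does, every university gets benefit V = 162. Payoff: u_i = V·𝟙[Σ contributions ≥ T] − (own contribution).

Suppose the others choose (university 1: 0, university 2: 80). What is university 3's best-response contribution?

Others' total = 80. Contributing 80 brings total to 160 ≥ 160: gain V − κ_3 = 82.
Best response: 80.

80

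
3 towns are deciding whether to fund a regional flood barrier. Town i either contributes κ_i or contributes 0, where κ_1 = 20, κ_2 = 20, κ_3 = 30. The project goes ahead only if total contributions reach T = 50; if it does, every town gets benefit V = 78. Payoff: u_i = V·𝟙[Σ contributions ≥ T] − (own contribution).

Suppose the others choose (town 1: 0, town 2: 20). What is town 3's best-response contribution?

Others' total = 20. Contributing 30 brings total to 50 ≥ 50: gain V − κ_3 = 48.
Best response: 30.

30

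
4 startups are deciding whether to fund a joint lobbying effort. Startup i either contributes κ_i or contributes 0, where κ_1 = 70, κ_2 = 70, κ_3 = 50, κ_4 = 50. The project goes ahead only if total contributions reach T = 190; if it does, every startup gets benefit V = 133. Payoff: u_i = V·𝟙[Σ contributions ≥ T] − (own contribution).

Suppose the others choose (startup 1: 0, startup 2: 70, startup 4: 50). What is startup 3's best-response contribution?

0

Others' total = 120. Even contributing 50 gives 170 < 190: no benefit either way.
Best response: 0.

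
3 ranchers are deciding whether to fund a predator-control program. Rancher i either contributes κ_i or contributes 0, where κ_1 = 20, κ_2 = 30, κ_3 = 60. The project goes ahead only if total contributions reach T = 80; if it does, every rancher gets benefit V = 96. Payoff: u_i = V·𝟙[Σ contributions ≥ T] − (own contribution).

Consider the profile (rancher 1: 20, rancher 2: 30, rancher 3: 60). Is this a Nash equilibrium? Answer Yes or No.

Total = 110 ≥ 80: provided.
Rancher 1 (pledges 20, payoff 76): dropping to 0 → total 90, payoff 96. Profitable deviation.

No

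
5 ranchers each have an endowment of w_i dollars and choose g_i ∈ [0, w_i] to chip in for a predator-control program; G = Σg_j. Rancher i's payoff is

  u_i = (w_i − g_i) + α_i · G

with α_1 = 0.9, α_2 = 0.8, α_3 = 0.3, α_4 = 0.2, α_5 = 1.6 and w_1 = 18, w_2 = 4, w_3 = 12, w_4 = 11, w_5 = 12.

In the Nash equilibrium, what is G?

12

∂u_i/∂g_i = α_i − 1, so rancher i contributes w_i if α_i > 1, else 0.
α_i > 1 for i ∈ {5}; NE contributions (0, 0, 0, 0, 12), G = 12.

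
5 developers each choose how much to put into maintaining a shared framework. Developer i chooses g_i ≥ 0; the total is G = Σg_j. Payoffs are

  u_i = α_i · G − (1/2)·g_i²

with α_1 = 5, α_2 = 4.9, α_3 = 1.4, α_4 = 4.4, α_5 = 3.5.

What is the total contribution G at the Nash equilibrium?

19.2

Developer i's FOC: ∂u_i/∂g_i = α_i − g_i = 0, so g_i* = α_i.
NE contributions = (5, 4.9, 1.4, 4.4, 3.5); G = 19.2.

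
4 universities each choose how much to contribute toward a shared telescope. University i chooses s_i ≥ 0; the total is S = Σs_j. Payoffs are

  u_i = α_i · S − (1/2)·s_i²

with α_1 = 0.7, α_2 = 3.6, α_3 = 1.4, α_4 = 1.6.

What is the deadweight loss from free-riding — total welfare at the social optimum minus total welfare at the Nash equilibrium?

62.275

University i's FOC: ∂u_i/∂s_i = α_i − s_i = 0, so s_i* = α_i.
NE contributions = (0.7, 3.6, 1.4, 1.6); S = 7.3.
W^NE = (Σα)·S − ½Σα_i² = 7.3² − ½·17.97 = 44.305.
Planner sets s_i = Σα_j = 7.3 for every i, so S^SO = 4·7.3 = 29.2.
W^SO = (Σα)·S^SO − ½·4·(Σα)² = (4/2)·7.3² = 106.58.
Deadweight loss = W^SO − W^NE = 62.275.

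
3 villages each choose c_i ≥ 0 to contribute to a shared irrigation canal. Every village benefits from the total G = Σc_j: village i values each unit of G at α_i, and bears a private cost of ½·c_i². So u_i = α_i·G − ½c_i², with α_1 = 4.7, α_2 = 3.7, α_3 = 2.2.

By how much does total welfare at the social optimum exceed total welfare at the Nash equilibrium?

76.49

Village i's FOC: ∂u_i/∂c_i = α_i − c_i = 0, so c_i* = α_i.
NE contributions = (4.7, 3.7, 2.2); G = 10.6.
W^NE = (Σα)·G − ½Σα_i² = 10.6² − ½·40.62 = 92.05.
Planner sets c_i = Σα_j = 10.6 for every i, so G^SO = 3·10.6 = 31.8.
W^SO = (Σα)·G^SO − ½·3·(Σα)² = (3/2)·10.6² = 168.54.
Deadweight loss = W^SO − W^NE = 76.49.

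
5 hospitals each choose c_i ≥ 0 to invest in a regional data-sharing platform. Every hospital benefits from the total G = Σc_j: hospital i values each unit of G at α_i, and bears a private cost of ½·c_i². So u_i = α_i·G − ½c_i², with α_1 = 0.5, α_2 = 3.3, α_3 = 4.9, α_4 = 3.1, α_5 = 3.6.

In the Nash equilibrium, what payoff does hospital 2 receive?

45.375

Hospital i's FOC: ∂u_i/∂c_i = α_i − c_i = 0, so c_i* = α_i.
NE contributions = (0.5, 3.3, 4.9, 3.1, 3.6); G = 15.4.
u_2 = α_2·G − ½·(c_2)² = 3.3·15.4 − ½·3.3² = 45.375.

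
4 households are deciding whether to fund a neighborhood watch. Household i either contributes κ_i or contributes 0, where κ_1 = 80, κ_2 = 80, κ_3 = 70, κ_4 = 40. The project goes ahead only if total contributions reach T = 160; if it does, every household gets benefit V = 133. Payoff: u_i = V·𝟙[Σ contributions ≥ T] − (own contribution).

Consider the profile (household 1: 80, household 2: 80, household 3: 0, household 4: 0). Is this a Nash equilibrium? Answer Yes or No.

Total = 160 ≥ 160: provided.
Household 1 (pledges 80, payoff 53): dropping to 0 → total 80, payoff 0. No gain.
Household 2 (pledges 80, payoff 53): dropping to 0 → total 80, payoff 0. No gain.
Household 3 (pledges 0, payoff 133): pledging 70 → total 230, payoff 63. No gain.
Household 4 (pledges 0, payoff 133): pledging 40 → total 200, payoff 93. No gain.

Yes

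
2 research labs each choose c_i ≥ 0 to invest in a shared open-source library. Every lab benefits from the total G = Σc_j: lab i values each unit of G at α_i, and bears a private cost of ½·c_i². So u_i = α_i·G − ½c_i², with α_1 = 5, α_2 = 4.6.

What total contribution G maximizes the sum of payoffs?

19.2

Planner FOC: ∂(Σu_j)/∂c_i = (Σα_j) − c_i = 0, so c_i^SO = Σα_j = 9.6 for every i; G^SO = 19.2.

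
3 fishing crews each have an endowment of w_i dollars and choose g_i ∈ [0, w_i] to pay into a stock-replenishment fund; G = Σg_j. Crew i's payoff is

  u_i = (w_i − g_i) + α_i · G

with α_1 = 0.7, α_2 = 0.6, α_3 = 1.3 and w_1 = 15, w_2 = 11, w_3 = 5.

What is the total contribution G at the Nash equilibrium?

5

∂u_i/∂g_i = α_i − 1, so crew i contributes w_i if α_i > 1, else 0.
α_i > 1 for i ∈ {3}; NE contributions (0, 0, 5), G = 5.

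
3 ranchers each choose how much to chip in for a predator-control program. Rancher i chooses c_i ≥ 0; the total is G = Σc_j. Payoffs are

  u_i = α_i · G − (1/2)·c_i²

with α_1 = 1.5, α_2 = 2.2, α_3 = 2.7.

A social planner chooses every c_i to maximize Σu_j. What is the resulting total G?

Planner FOC: ∂(Σu_j)/∂c_i = (Σα_j) − c_i = 0, so c_i^SO = Σα_j = 6.4 for every i; G^SO = 19.2.

19.2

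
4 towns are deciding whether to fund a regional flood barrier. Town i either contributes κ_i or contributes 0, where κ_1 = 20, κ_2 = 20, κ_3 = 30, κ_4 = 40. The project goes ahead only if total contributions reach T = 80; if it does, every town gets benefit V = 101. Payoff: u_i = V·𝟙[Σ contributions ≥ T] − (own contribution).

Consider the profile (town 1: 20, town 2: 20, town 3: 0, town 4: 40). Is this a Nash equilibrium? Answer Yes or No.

Yes

Total = 80 ≥ 80: provided.
Town 1 (pledges 20, payoff 81): dropping to 0 → total 60, payoff 0. No gain.
Town 2 (pledges 20, payoff 81): dropping to 0 → total 60, payoff 0. No gain.
Town 3 (pledges 0, payoff 101): pledging 30 → total 110, payoff 71. No gain.
Town 4 (pledges 40, payoff 61): dropping to 0 → total 40, payoff 0. No gain.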